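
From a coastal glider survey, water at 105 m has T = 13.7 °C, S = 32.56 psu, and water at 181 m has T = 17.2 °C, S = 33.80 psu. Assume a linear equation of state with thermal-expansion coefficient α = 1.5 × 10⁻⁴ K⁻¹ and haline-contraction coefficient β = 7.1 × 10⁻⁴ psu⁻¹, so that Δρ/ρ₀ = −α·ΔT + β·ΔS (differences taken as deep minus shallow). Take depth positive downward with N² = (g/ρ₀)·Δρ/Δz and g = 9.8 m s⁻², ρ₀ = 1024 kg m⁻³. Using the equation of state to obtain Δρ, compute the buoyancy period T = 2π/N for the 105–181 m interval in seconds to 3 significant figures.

928 s

ΔT = +3.5 K, ΔS = +1.24 psu (deep − shallow).
Δρ/ρ₀ = −αΔT + βΔS = -5.25 × 10⁻⁴ + 8.804 × 10⁻⁴ = 3.554 × 10⁻⁴, so Δρ ≈ 0.3639 kg m⁻³.
N² = (g/ρ₀)·Δρ/Δz = g·(Δρ/ρ₀)/Δz = 9.8 × 3.554 × 10⁻⁴ / 76 = 4.5828 × 10⁻⁵ s⁻².
N = √(4.5828 × 10⁻⁵) = 6.7696 × 10⁻³ rad s⁻¹ → T = 2π/N = 928.15 s ≈ 928 s.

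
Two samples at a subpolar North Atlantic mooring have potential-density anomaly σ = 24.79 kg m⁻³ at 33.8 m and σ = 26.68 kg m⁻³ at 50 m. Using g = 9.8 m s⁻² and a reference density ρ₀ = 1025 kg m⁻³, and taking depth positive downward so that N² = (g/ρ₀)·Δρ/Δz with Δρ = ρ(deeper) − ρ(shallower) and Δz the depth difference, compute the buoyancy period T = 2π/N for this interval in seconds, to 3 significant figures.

188 s

Δρ = 1026.68 − 1024.79 = 1.89 kg m⁻³ over Δz = 50 − 33.8 = 16.2 m.
N² = (9.8/1025) × (1.89/16.2) = 1.1154 × 10⁻³ s⁻².
N = √(1.1154 × 10⁻³) = 0.033398 rad s⁻¹, so T = 2π/N = 188.13 s ≈ 188 s.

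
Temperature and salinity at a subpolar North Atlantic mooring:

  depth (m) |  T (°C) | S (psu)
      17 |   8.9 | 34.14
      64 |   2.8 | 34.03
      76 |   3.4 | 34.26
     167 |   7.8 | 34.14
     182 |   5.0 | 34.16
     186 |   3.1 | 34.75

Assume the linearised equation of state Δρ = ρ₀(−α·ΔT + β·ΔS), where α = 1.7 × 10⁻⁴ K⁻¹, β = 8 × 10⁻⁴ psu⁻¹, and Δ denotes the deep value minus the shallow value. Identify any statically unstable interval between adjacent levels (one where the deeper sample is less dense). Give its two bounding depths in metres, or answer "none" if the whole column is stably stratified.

76–167 m

Evaluate Δρ/ρ₀ = −αΔT + βΔS across each adjacent pair:
  17–64 m: −αΔT+βΔS = −(1.7 × 10⁻⁴)(-6.1)+(8 × 10⁻⁴)(-0.11) = 9.5 × 10⁻⁴ → stable
  64–76 m: −αΔT+βΔS = −(1.7 × 10⁻⁴)(+0.6)+(8 × 10⁻⁴)(+0.23) = 8.2 × 10⁻⁵ → stable
  76–167 m: −αΔT+βΔS = −(1.7 × 10⁻⁴)(+4.4)+(8 × 10⁻⁴)(-0.12) = -8.4 × 10⁻⁴ → UNSTABLE
  167–182 m: −αΔT+βΔS = −(1.7 × 10⁻⁴)(-2.8)+(8 × 10⁻⁴)(+0.02) = 4.9 × 10⁻⁴ → stable
  182–186 m: −αΔT+βΔS = −(1.7 × 10⁻⁴)(-1.9)+(8 × 10⁻⁴)(+0.59) = 7.9 × 10⁻⁴ → stable
The 76–167 m interval has Δρ < 0: lighter water underlies denser water.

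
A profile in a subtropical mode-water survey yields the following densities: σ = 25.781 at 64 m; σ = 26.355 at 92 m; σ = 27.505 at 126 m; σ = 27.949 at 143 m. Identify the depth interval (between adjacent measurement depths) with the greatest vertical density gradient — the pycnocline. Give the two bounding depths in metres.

92–126 m

Compute the density gradient over each adjacent pair:
  64–92 m: Δρ/Δz = 0.574/28 = 0.020 kg m⁻⁴
  92–126 m: Δρ/Δz = 1.150/34 = 0.034 kg m⁻⁴
  126–143 m: Δρ/Δz = 0.444/17 = 0.026 kg m⁻⁴
The largest gradient is in the 92–126 m interval — the pycnocline.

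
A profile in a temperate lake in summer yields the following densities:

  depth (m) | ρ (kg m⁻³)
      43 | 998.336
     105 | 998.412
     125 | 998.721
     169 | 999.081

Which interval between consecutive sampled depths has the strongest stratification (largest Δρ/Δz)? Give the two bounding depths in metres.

Compute the density gradient over each adjacent pair:
  43–105 m: Δρ/Δz = 0.076/62 = 1.2 × 10⁻³ kg m⁻⁴
  105–125 m: Δρ/Δz = 0.309/20 = 0.015 kg m⁻⁴
  125–169 m: Δρ/Δz = 0.360/44 = 8.2 × 10⁻³ kg m⁻⁴
The largest gradient is in the 105–125 m interval — the pycnocline.

105–125 m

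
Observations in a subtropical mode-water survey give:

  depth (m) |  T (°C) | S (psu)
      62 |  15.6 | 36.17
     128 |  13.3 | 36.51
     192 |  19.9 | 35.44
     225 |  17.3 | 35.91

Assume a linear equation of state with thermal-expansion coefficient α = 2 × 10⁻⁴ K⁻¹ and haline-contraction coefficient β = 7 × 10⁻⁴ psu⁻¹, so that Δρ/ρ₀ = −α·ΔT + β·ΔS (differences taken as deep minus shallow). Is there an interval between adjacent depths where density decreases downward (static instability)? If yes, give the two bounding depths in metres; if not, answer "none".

128–192 m

Evaluate Δρ/ρ₀ = −αΔT + βΔS across each adjacent pair:
  62–128 m: −αΔT+βΔS = −(2 × 10⁻⁴)(-2.3)+(7 × 10⁻⁴)(+0.34) = 7.0 × 10⁻⁴ → stable
  128–192 m: −αΔT+βΔS = −(2 × 10⁻⁴)(+6.6)+(7 × 10⁻⁴)(-1.07) = -2.1 × 10⁻³ → UNSTABLE
  192–225 m: −αΔT+βΔS = −(2 × 10⁻⁴)(-2.6)+(7 × 10⁻⁴)(+0.47) = 8.5 × 10⁻⁴ → stable
The 128–192 m interval has Δρ < 0: lighter water underlies denser water.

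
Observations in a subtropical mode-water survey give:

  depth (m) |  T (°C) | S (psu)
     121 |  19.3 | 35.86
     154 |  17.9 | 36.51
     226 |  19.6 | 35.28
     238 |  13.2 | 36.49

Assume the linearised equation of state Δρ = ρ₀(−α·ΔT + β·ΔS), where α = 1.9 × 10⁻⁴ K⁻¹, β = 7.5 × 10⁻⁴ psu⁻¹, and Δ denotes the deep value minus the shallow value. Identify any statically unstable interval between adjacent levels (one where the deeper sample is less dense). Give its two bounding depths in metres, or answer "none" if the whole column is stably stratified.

Evaluate Δρ/ρ₀ = −αΔT + βΔS across each adjacent pair:
  121–154 m: −αΔT+βΔS = −(1.9 × 10⁻⁴)(-1.4)+(7.5 × 10⁻⁴)(+0.65) = 7.5 × 10⁻⁴ → stable
  154–226 m: −αΔT+βΔS = −(1.9 × 10⁻⁴)(+1.7)+(7.5 × 10⁻⁴)(-1.23) = -1.2 × 10⁻³ → UNSTABLE
  226–238 m: −αΔT+βΔS = −(1.9 × 10⁻⁴)(-6.4)+(7.5 × 10⁻⁴)(+1.21) = 2.1 × 10⁻³ → stable
The 154–226 m interval has Δρ < 0: lighter water underlies denser water.

154–226 m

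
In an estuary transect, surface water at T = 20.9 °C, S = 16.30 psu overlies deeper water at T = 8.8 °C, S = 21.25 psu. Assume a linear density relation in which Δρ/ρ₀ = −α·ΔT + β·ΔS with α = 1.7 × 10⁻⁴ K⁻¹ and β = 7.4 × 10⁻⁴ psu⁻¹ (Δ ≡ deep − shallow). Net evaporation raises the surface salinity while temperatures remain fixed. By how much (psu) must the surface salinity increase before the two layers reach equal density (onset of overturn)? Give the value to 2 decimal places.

Neutral buoyancy requires −α(T_deep − T_surf) + β(S_deep − S_surf′) = 0.
S_surf′ = S_deep − (α/β)·ΔT = 21.25 − (1.7 × 10⁻⁴/7.4 × 10⁻⁴)·(-12.1) = 24.0297 psu.
Increase required: 24.0297 − 16.30 = 7.7297 psu.

7.73 psu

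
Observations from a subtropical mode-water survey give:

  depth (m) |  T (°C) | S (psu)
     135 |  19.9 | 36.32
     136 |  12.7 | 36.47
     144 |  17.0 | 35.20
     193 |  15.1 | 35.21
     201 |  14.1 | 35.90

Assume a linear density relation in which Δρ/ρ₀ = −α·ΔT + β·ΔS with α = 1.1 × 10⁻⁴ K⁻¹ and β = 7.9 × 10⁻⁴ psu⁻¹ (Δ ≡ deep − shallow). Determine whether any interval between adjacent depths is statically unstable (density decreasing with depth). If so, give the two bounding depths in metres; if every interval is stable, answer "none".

136–144 m

Evaluate Δρ/ρ₀ = −αΔT + βΔS across each adjacent pair:
  135–136 m: −αΔT+βΔS = −(1.1 × 10⁻⁴)(-7.2)+(7.9 × 10⁻⁴)(+0.15) = 9.1 × 10⁻⁴ → stable
  136–144 m: −αΔT+βΔS = −(1.1 × 10⁻⁴)(+4.3)+(7.9 × 10⁻⁴)(-1.27) = -1.5 × 10⁻³ → UNSTABLE
  144–193 m: −αΔT+βΔS = −(1.1 × 10⁻⁴)(-1.9)+(7.9 × 10⁻⁴)(+0.01) = 2.2 × 10⁻⁴ → stable
  193–201 m: −αΔT+βΔS = −(1.1 × 10⁻⁴)(-1.0)+(7.9 × 10⁻⁴)(+0.69) = 6.6 × 10⁻⁴ → stable
The 136–144 m interval has Δρ < 0: lighter water underlies denser water.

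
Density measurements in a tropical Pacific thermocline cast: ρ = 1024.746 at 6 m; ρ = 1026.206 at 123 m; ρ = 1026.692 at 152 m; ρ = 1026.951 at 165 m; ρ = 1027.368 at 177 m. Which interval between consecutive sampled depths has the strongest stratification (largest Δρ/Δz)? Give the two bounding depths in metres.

165–177 m

Compute the density gradient over each adjacent pair:
  6–123 m: Δρ/Δz = 1.460/117 = 0.012 kg m⁻⁴
  123–152 m: Δρ/Δz = 0.486/29 = 0.017 kg m⁻⁴
  152–165 m: Δρ/Δz = 0.259/13 = 0.020 kg m⁻⁴
  165–177 m: Δρ/Δz = 0.417/12 = 0.035 kg m⁻⁴
The largest gradient is in the 165–177 m interval — the pycnocline.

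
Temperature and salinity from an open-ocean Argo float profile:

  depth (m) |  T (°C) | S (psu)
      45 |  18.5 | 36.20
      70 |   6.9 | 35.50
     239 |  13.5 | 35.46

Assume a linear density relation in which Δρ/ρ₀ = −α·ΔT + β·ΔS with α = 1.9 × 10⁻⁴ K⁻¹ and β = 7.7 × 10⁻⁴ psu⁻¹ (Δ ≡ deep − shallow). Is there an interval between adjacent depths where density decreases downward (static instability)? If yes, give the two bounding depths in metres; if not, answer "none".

Evaluate Δρ/ρ₀ = −αΔT + βΔS across each adjacent pair:
  45–70 m: −αΔT+βΔS = −(1.9 × 10⁻⁴)(-11.6)+(7.7 × 10⁻⁴)(-0.70) = 1.7 × 10⁻³ → stable
  70–239 m: −αΔT+βΔS = −(1.9 × 10⁻⁴)(+6.6)+(7.7 × 10⁻⁴)(-0.04) = -1.3 × 10⁻³ → UNSTABLE
The 70–239 m interval has Δρ < 0: lighter water underlies denser water.

70–239 m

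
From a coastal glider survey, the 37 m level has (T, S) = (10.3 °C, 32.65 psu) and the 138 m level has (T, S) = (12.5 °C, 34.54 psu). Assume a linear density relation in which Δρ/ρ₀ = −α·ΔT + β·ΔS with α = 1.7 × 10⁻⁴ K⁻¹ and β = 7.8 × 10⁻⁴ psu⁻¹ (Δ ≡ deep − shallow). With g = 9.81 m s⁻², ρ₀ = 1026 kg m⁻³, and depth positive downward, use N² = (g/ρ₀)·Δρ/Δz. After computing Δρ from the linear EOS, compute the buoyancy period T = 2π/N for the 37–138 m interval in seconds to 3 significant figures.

608 s

ΔT = +2.2 K, ΔS = +1.89 psu (deep − shallow).
Δρ/ρ₀ = −αΔT + βΔS = -3.74 × 10⁻⁴ + 1.4742 × 10⁻³ = 1.1002 × 10⁻³, so Δρ ≈ 1.129 kg m⁻³.
N² = (g/ρ₀)·Δρ/Δz = g·(Δρ/ρ₀)/Δz = 9.81 × 1.1002 × 10⁻³ / 101 = 1.0686 × 10⁻⁴ s⁻².
N = √(1.0686 × 10⁻⁴) = 0.010337 rad s⁻¹ → T = 2π/N = 607.83 s ≈ 608 s.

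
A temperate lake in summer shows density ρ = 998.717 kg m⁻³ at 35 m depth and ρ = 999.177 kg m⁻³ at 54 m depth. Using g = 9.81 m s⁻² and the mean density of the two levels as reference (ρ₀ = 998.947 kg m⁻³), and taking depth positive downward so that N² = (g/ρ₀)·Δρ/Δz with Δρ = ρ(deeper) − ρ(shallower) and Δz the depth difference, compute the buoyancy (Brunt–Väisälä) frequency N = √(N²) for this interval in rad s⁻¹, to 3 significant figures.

Δρ = 999.177 − 998.717 = 0.460 kg m⁻³ over Δz = 54 − 35 = 19 m.
N² = (9.81/998.947) × (0.460/19) = 2.3776 × 10⁻⁴ s⁻².
N = √(2.3776 × 10⁻⁴) = 0.015419 rad s⁻¹ ≈ 0.0154 rad s⁻¹.

0.0154 rad s⁻¹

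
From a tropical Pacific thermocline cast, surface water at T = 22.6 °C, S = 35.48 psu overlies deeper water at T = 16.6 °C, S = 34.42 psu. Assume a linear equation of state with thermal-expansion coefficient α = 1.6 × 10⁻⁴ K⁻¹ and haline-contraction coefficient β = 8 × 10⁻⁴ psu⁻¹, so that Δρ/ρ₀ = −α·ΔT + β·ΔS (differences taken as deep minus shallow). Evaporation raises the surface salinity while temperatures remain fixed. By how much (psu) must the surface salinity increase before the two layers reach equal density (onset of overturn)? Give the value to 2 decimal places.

Neutral buoyancy requires −α(T_deep − T_surf) + β(S_deep − S_surf′) = 0.
S_surf′ = S_deep − (α/β)·ΔT = 34.42 − (1.6 × 10⁻⁴/8 × 10⁻⁴)·(-6.0) = 35.6200 psu.
Increase required: 35.6200 − 35.48 = 0.1400 psu.

0.14 psu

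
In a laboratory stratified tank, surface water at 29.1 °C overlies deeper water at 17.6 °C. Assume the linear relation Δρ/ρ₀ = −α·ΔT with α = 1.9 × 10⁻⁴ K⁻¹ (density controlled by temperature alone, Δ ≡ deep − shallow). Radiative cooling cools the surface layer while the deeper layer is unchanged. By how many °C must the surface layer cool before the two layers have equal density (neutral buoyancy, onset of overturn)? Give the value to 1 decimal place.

11.5 °C

With temperature the only control, equal density requires T_surf′ = T_deep.
T_surf′ = 17.6 °C.
Cooling required: 29.1 − 17.6 = 11.5 °C.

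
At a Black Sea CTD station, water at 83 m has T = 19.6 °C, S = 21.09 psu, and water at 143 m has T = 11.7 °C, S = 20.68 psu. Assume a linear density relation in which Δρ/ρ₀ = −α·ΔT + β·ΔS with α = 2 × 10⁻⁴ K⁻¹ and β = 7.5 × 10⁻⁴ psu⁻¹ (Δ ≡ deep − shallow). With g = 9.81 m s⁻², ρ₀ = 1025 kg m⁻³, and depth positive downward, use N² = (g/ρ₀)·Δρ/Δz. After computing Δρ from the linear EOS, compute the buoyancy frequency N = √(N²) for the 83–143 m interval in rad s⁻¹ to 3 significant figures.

ΔT = -7.9 K, ΔS = -0.41 psu (deep − shallow).
Δρ/ρ₀ = −αΔT + βΔS = 1.58 × 10⁻³ − 3.075 × 10⁻⁴ = 1.2725 × 10⁻³, so Δρ ≈ 1.304 kg m⁻³.
N² = (g/ρ₀)·Δρ/Δz = g·(Δρ/ρ₀)/Δz = 9.81 × 1.2725 × 10⁻³ / 60 = 2.0805 × 10⁻⁴ s⁻².
N = √(2.0805 × 10⁻⁴) = 0.014424 rad s⁻¹ ≈ 0.0144 rad s⁻¹.

0.0144 rad s⁻¹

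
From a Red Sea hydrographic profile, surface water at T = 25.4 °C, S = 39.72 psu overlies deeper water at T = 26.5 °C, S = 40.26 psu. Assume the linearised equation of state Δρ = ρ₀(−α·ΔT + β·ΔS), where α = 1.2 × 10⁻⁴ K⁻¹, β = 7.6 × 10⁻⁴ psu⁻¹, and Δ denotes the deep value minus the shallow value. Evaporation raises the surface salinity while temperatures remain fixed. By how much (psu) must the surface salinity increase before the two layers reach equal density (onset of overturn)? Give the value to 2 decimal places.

Neutral buoyancy requires −α(T_deep − T_surf) + β(S_deep − S_surf′) = 0.
S_surf′ = S_deep − (α/β)·ΔT = 40.26 − (1.2 × 10⁻⁴/7.6 × 10⁻⁴)·(+1.1) = 40.0863 psu.
Increase required: 40.0863 − 39.72 = 0.3663 psu.

0.37 psu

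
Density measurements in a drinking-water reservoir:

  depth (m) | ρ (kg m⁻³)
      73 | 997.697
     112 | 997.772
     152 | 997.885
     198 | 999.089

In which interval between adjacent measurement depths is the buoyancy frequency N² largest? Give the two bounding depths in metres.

152–198 m

Compute the density gradient over each adjacent pair:
  73–112 m: Δρ/Δz = 0.075/39 = 1.9 × 10⁻³ kg m⁻⁴
  112–152 m: Δρ/Δz = 0.113/40 = 2.8 × 10⁻³ kg m⁻⁴
  152–198 m: Δρ/Δz = 1.204/46 = 0.026 kg m⁻⁴
The largest gradient is in the 152–198 m interval — the pycnocline.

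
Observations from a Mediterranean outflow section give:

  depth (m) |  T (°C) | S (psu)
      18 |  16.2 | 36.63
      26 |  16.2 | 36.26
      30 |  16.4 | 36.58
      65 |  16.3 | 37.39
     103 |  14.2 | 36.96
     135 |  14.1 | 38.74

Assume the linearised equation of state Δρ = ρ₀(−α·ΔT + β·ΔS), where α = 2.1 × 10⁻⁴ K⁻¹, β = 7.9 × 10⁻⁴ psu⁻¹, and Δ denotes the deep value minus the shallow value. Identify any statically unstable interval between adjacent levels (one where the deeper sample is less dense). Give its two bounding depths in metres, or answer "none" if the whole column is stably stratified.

18–26 m

Evaluate Δρ/ρ₀ = −αΔT + βΔS across each adjacent pair:
  18–26 m: −αΔT+βΔS = −(2.1 × 10⁻⁴)(+0.0)+(7.9 × 10⁻⁴)(-0.37) = -2.9 × 10⁻⁴ → UNSTABLE
  26–30 m: −αΔT+βΔS = −(2.1 × 10⁻⁴)(+0.2)+(7.9 × 10⁻⁴)(+0.32) = 2.1 × 10⁻⁴ → stable
  30–65 m: −αΔT+βΔS = −(2.1 × 10⁻⁴)(-0.1)+(7.9 × 10⁻⁴)(+0.81) = 6.6 × 10⁻⁴ → stable
  65–103 m: −αΔT+βΔS = −(2.1 × 10⁻⁴)(-2.1)+(7.9 × 10⁻⁴)(-0.43) = 1.0 × 10⁻⁴ → stable
  103–135 m: −αΔT+βΔS = −(2.1 × 10⁻⁴)(-0.1)+(7.9 × 10⁻⁴)(+1.78) = 1.4 × 10⁻³ → stable
The 18–26 m interval has Δρ < 0: lighter water underlies denser water.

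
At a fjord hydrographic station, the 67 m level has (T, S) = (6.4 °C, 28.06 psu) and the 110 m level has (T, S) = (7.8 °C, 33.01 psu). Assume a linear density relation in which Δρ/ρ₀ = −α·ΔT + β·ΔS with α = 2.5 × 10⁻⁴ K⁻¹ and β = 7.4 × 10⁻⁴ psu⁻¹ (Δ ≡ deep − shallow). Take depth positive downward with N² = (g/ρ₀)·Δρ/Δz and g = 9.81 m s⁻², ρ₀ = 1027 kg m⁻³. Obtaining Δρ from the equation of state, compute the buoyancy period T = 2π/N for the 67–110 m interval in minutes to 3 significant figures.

3.81 min

ΔT = +1.4 K, ΔS = +4.95 psu (deep − shallow).
Δρ/ρ₀ = −αΔT + βΔS = -3.50 × 10⁻⁴ + 3.663 × 10⁻³ = 3.313 × 10⁻³, so Δρ ≈ 3.402 kg m⁻³.
N² = (g/ρ₀)·Δρ/Δz = g·(Δρ/ρ₀)/Δz = 9.81 × 3.313 × 10⁻³ / 43 = 7.5583 × 10⁻⁴ s⁻².
N = √(7.5583 × 10⁻⁴) = 0.027492 rad s⁻¹ → T = 2π/N = 228.55 s = 3.8092 min ≈ 3.81 min.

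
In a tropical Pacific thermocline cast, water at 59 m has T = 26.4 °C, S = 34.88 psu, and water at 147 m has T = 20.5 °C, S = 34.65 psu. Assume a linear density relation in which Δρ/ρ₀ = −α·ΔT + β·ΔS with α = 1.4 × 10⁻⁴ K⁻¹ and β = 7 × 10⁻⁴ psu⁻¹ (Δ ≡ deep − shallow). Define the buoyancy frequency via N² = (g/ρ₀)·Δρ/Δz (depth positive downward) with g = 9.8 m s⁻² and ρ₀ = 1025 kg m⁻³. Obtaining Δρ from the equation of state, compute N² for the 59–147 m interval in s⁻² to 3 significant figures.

ΔT = -5.9 K, ΔS = -0.23 psu (deep − shallow).
Δρ/ρ₀ = −αΔT + βΔS = 8.26 × 10⁻⁴ − 1.61 × 10⁻⁴ = 6.65 × 10⁻⁴, so Δρ ≈ 0.6816 kg m⁻³.
N² = (g/ρ₀)·Δρ/Δz = g·(Δρ/ρ₀)/Δz = 9.8 × 6.65 × 10⁻⁴ / 88 = 7.4057 × 10⁻⁵ s⁻² ≈ 7.41 × 10⁻⁵ s⁻².

7.41 × 10⁻⁵ s⁻²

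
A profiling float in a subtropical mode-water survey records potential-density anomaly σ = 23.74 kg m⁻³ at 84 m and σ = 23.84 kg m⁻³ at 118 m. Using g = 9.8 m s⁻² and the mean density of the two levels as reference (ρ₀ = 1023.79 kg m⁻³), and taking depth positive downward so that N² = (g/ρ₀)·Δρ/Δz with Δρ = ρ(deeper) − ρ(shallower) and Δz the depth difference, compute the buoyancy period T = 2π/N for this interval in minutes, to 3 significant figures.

Δρ = 1023.84 − 1023.74 = 0.10 kg m⁻³ over Δz = 118 − 84 = 34 m.
N² = (9.8/1023.79) × (0.10/34) = 2.8154 × 10⁻⁵ s⁻².
N = √(2.8154 × 10⁻⁵) = 5.3060 × 10⁻³ rad s⁻¹, so T = 2π/N = 1.1842 × 10³ s = 19.737 min ≈ 19.7 min.

19.7 min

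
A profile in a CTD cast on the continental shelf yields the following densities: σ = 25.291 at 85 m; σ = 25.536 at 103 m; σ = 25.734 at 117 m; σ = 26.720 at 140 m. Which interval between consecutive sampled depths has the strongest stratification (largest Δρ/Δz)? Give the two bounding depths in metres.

Compute the density gradient over each adjacent pair:
  85–103 m: Δρ/Δz = 0.245/18 = 0.014 kg m⁻⁴
  103–117 m: Δρ/Δz = 0.198/14 = 0.014 kg m⁻⁴
  117–140 m: Δρ/Δz = 0.986/23 = 0.043 kg m⁻⁴
The largest gradient is in the 117–140 m interval — the pycnocline.

117–140 m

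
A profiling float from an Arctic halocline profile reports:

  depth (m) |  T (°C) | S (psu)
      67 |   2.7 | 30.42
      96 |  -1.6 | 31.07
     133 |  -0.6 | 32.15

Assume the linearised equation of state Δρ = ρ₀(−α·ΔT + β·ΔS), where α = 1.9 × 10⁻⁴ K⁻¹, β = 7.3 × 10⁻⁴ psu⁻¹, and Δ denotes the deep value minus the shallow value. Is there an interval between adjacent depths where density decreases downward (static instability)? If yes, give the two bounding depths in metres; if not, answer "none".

none

Evaluate Δρ/ρ₀ = −αΔT + βΔS across each adjacent pair:
  67–96 m: −αΔT+βΔS = −(1.9 × 10⁻⁴)(-4.3)+(7.3 × 10⁻⁴)(+0.65) = 1.3 × 10⁻³ → stable
  96–133 m: −αΔT+βΔS = −(1.9 × 10⁻⁴)(+1.0)+(7.3 × 10⁻⁴)(+1.08) = 6.0 × 10⁻⁴ → stable
Every interval has Δρ > 0: the column is stably stratified throughout.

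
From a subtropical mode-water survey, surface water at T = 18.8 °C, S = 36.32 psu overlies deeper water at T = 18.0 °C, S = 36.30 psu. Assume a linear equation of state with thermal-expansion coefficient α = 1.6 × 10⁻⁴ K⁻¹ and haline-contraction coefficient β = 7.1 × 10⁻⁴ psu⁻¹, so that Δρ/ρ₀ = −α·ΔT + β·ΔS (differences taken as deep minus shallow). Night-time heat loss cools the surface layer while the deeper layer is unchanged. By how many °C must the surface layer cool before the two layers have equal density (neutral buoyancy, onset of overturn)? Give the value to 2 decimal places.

0.71 °C

Neutral buoyancy requires Δρ = 0, i.e. −α(T_deep − T_surf′) + β(S_deep − S_surf) = 0.
T_surf′ = T_deep − (β/α)·ΔS = 18.0 − (7.1 × 10⁻⁴/1.6 × 10⁻⁴)·(-0.02) = 18.0888 °C.
Cooling required: 18.8 − (18.0888) = 0.7112 °C.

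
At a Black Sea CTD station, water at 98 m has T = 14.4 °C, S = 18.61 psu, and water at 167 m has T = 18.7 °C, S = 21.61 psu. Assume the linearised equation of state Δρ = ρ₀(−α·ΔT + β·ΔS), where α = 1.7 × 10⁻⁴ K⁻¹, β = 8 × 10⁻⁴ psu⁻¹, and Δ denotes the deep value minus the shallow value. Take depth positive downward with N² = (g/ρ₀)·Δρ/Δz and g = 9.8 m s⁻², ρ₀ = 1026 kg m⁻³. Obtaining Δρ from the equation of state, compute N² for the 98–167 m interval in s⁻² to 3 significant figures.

2.37 × 10⁻⁴ s⁻²

ΔT = +4.3 K, ΔS = +3.00 psu (deep − shallow).
Δρ/ρ₀ = −αΔT + βΔS = -7.31 × 10⁻⁴ + 2.40 × 10⁻³ = 1.669 × 10⁻³, so Δρ ≈ 1.712 kg m⁻³.
N² = (g/ρ₀)·Δρ/Δz = g·(Δρ/ρ₀)/Δz = 9.8 × 1.669 × 10⁻³ / 69 = 2.3705 × 10⁻⁴ s⁻² ≈ 2.37 × 10⁻⁴ s⁻².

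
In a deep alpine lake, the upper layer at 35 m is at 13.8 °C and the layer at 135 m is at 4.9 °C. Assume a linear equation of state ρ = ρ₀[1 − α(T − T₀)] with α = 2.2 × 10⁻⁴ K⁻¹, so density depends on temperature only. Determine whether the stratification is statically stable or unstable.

stable

ΔT = 4.9 − 13.8 = -8.9 K, so Δρ/ρ₀ = −αΔT = 1.958 × 10⁻³.
Δρ/ρ₀ > 0, so Δρ > 0: deeper water is denser → statically stable.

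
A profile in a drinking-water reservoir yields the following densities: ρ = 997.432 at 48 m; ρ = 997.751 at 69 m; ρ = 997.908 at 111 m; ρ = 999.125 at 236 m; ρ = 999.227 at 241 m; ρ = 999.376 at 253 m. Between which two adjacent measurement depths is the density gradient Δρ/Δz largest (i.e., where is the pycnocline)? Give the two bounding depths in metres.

236–241 m

Compute the density gradient over each adjacent pair:
  48–69 m: Δρ/Δz = 0.319/21 = 0.015 kg m⁻⁴
  69–111 m: Δρ/Δz = 0.157/42 = 3.7 × 10⁻³ kg m⁻⁴
  111–236 m: Δρ/Δz = 1.217/125 = 9.7 × 10⁻³ kg m⁻⁴
  236–241 m: Δρ/Δz = 0.102/5 = 0.020 kg m⁻⁴
  241–253 m: Δρ/Δz = 0.149/12 = 0.012 kg m⁻⁴
The largest gradient is in the 236–241 m interval — the pycnocline.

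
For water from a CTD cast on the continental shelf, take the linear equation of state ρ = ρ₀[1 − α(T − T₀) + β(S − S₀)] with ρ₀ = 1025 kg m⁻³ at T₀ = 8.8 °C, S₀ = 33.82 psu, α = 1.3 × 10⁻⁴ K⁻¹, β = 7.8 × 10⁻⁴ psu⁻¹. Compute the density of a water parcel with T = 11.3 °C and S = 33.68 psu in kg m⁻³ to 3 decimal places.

1024.555 kg m⁻³

T − T₀ = +2.5 K, S − S₀ = -0.14 psu.
Bracket = 1 − α·(+2.5) + β·(-0.14) = 1 + (-4.342 × 10⁻⁴) = 0.9995658.
ρ = 1025 × 0.9995658 = 1024.555 kg m⁻³.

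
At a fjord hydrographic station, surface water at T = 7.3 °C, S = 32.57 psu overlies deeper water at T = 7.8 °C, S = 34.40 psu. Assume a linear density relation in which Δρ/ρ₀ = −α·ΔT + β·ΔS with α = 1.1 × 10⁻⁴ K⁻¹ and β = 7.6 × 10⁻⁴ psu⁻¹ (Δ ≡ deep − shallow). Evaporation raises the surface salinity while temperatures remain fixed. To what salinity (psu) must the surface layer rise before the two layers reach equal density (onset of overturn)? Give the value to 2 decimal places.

34.33 psu

Neutral buoyancy requires −α(T_deep − T_surf) + β(S_deep − S_surf′) = 0.
S_surf′ = S_deep − (α/β)·ΔT = 34.40 − (1.1 × 10⁻⁴/7.6 × 10⁻⁴)·(+0.5) = 34.3276 psu.
Increase required: 34.3276 − 32.57 = 1.7576 psu.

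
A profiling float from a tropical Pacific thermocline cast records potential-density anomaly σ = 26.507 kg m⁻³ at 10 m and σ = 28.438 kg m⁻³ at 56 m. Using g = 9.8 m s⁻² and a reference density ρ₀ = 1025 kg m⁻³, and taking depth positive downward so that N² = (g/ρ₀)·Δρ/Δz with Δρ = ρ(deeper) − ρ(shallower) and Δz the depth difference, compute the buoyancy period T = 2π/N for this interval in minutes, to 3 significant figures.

Δρ = 1028.438 − 1026.507 = 1.931 kg m⁻³ over Δz = 56 − 10 = 46 m.
N² = (9.8/1025) × (1.931/46) = 4.0135 × 10⁻⁴ s⁻².
N = √(4.0135 × 10⁻⁴) = 0.020034 rad s⁻¹, so T = 2π/N = 313.63 s = 5.2272 min ≈ 5.23 min.
A positive N² confirms static stability across the interval.

5.23 min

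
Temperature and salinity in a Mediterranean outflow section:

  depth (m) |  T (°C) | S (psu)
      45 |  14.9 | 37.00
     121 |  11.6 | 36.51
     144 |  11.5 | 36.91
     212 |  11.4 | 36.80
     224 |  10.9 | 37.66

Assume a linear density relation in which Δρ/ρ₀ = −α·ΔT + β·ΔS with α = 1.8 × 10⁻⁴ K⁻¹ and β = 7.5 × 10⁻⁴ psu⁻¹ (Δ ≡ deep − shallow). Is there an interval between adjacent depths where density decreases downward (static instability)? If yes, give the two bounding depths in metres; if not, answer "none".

Evaluate Δρ/ρ₀ = −αΔT + βΔS across each adjacent pair:
  45–121 m: −αΔT+βΔS = −(1.8 × 10⁻⁴)(-3.3)+(7.5 × 10⁻⁴)(-0.49) = 2.3 × 10⁻⁴ → stable
  121–144 m: −αΔT+βΔS = −(1.8 × 10⁻⁴)(-0.1)+(7.5 × 10⁻⁴)(+0.40) = 3.2 × 10⁻⁴ → stable
  144–212 m: −αΔT+βΔS = −(1.8 × 10⁻⁴)(-0.1)+(7.5 × 10⁻⁴)(-0.11) = -6.4 × 10⁻⁵ → UNSTABLE
  212–224 m: −αΔT+βΔS = −(1.8 × 10⁻⁴)(-0.5)+(7.5 × 10⁻⁴)(+0.86) = 7.3 × 10⁻⁴ → stable
The 144–212 m interval has Δρ < 0: lighter water underlies denser water.

144–212 m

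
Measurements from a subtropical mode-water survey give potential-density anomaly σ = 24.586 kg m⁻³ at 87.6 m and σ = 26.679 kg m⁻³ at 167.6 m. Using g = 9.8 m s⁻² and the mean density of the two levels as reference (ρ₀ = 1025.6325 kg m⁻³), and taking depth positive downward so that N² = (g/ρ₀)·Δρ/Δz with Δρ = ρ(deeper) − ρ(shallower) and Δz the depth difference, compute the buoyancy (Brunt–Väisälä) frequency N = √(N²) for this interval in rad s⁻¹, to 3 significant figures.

0.0158 rad s⁻¹

Δρ = 1026.679 − 1024.586 = 2.093 kg m⁻³ over Δz = 167.6 − 87.6 = 80 m.
N² = (9.8/1025.6325) × (2.093/80) = 2.4998 × 10⁻⁴ s⁻².
N = √(2.4998 × 10⁻⁴) = 0.015811 rad s⁻¹ ≈ 0.0158 rad s⁻¹.
A positive N² confirms static stability across the interval.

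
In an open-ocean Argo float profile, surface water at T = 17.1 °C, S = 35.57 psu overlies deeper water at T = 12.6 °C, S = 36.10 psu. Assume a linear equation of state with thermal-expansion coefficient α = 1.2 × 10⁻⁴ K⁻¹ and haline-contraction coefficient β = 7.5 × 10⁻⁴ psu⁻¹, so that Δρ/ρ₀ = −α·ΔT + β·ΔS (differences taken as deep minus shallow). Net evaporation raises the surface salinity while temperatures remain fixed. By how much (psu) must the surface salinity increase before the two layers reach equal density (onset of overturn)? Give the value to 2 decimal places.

Neutral buoyancy requires −α(T_deep − T_surf) + β(S_deep − S_surf′) = 0.
S_surf′ = S_deep − (α/β)·ΔT = 36.10 − (1.2 × 10⁻⁴/7.5 × 10⁻⁴)·(-4.5) = 36.8200 psu.
Increase required: 36.8200 − 35.57 = 1.2500 psu.

1.25 psu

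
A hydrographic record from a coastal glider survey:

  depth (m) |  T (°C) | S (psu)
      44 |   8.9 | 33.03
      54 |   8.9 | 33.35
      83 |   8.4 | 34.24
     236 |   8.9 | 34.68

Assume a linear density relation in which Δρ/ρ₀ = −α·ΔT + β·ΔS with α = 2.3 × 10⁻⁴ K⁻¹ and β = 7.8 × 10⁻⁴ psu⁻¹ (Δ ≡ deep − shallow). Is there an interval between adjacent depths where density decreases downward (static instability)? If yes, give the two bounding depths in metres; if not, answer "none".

Evaluate Δρ/ρ₀ = −αΔT + βΔS across each adjacent pair:
  44–54 m: −αΔT+βΔS = −(2.3 × 10⁻⁴)(+0.0)+(7.8 × 10⁻⁴)(+0.32) = 2.5 × 10⁻⁴ → stable
  54–83 m: −αΔT+βΔS = −(2.3 × 10⁻⁴)(-0.5)+(7.8 × 10⁻⁴)(+0.89) = 8.1 × 10⁻⁴ → stable
  83–236 m: −αΔT+βΔS = −(2.3 × 10⁻⁴)(+0.5)+(7.8 × 10⁻⁴)(+0.44) = 2.3 × 10⁻⁴ → stable
Every interval has Δρ > 0: the column is stably stratified throughout.

none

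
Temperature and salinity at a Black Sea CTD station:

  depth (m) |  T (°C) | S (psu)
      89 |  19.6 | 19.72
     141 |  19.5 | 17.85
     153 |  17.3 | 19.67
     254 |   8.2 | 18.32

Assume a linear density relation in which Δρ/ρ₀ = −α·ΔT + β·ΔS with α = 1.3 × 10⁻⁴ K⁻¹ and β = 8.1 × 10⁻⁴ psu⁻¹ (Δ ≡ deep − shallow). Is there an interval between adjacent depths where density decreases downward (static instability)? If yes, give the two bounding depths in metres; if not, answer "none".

Evaluate Δρ/ρ₀ = −αΔT + βΔS across each adjacent pair:
  89–141 m: −αΔT+βΔS = −(1.3 × 10⁻⁴)(-0.1)+(8.1 × 10⁻⁴)(-1.87) = -1.5 × 10⁻³ → UNSTABLE
  141–153 m: −αΔT+βΔS = −(1.3 × 10⁻⁴)(-2.2)+(8.1 × 10⁻⁴)(+1.82) = 1.8 × 10⁻³ → stable
  153–254 m: −αΔT+βΔS = −(1.3 × 10⁻⁴)(-9.1)+(8.1 × 10⁻⁴)(-1.35) = 8.9 × 10⁻⁵ → stable
The 89–141 m interval has Δρ < 0: lighter water underlies denser water.

89–141 m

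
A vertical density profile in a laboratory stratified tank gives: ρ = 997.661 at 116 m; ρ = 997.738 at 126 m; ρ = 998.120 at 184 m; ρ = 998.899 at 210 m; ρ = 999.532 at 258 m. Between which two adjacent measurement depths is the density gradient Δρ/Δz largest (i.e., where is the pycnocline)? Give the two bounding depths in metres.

Compute the density gradient over each adjacent pair:
  116–126 m: Δρ/Δz = 0.077/10 = 7.7 × 10⁻³ kg m⁻⁴
  126–184 m: Δρ/Δz = 0.382/58 = 6.6 × 10⁻³ kg m⁻⁴
  184–210 m: Δρ/Δz = 0.779/26 = 0.030 kg m⁻⁴
  210–258 m: Δρ/Δz = 0.633/48 = 0.013 kg m⁻⁴
The largest gradient is in the 184–210 m interval — the pycnocline.

184–210 m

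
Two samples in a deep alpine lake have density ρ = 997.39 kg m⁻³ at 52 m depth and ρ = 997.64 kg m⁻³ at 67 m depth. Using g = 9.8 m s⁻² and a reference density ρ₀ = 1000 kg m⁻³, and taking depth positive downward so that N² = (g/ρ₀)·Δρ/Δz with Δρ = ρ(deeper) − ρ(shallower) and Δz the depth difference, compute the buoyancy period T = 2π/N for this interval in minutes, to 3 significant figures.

8.19 min

Δρ = 997.64 − 997.39 = 0.25 kg m⁻³ over Δz = 67 − 52 = 15 m.
N² = (9.8/1000) × (0.25/15) = 1.6333 × 10⁻⁴ s⁻².
N = √(1.6333 × 10⁻⁴) = 0.012780 rad s⁻¹, so T = 2π/N = 491.64 s = 8.1940 min ≈ 8.19 min.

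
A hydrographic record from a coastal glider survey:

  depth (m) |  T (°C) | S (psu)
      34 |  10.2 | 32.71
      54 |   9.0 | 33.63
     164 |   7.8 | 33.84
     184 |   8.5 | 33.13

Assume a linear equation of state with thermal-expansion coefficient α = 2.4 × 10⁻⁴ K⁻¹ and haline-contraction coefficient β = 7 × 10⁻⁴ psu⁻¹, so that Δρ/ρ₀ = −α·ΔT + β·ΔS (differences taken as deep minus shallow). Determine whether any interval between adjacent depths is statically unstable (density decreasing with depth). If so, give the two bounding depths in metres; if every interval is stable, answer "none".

164–184 m

Evaluate Δρ/ρ₀ = −αΔT + βΔS across each adjacent pair:
  34–54 m: −αΔT+βΔS = −(2.4 × 10⁻⁴)(-1.2)+(7 × 10⁻⁴)(+0.92) = 9.3 × 10⁻⁴ → stable
  54–164 m: −αΔT+βΔS = −(2.4 × 10⁻⁴)(-1.2)+(7 × 10⁻⁴)(+0.21) = 4.4 × 10⁻⁴ → stable
  164–184 m: −αΔT+βΔS = −(2.4 × 10⁻⁴)(+0.7)+(7 × 10⁻⁴)(-0.71) = -6.6 × 10⁻⁴ → UNSTABLE
The 164–184 m interval has Δρ < 0: lighter water underlies denser water.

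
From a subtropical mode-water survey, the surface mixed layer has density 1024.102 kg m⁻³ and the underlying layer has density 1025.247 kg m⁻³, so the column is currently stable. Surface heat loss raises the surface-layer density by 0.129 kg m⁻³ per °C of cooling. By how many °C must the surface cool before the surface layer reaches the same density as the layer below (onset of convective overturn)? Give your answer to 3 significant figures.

8.88 °C

Density deficit of the surface layer: 1025.247 − 1024.102 = 1.145 kg m⁻³.
Required change = 1.145 / 0.129 = 8.88 °C.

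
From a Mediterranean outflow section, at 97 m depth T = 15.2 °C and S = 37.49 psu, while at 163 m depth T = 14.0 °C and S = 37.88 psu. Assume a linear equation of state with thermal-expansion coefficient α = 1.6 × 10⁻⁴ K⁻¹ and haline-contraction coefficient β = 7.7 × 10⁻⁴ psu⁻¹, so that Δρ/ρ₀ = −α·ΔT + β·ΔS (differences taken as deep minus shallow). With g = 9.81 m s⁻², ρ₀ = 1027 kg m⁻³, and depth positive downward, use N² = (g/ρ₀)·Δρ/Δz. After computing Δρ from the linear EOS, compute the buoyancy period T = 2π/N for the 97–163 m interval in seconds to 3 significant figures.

735 s

ΔT = -1.2 K, ΔS = +0.39 psu (deep − shallow).
Δρ/ρ₀ = −αΔT + βΔS = 1.92 × 10⁻⁴ + 3.003 × 10⁻⁴ = 4.923 × 10⁻⁴, so Δρ ≈ 0.5056 kg m⁻³.
N² = (g/ρ₀)·Δρ/Δz = g·(Δρ/ρ₀)/Δz = 9.81 × 4.923 × 10⁻⁴ / 66 = 7.3174 × 10⁻⁵ s⁻².
N = √(7.3174 × 10⁻⁵) = 8.5542 × 10⁻³ rad s⁻¹ → T = 2π/N = 734.51 s ≈ 735 s.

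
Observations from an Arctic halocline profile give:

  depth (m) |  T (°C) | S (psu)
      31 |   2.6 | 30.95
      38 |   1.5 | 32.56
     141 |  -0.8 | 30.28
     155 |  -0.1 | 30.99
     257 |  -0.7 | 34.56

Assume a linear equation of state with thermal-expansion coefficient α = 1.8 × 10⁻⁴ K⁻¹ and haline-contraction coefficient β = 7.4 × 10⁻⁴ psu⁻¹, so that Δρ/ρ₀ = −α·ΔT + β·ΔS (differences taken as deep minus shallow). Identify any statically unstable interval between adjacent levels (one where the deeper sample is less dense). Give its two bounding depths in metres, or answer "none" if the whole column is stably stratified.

38–141 m

Evaluate Δρ/ρ₀ = −αΔT + βΔS across each adjacent pair:
  31–38 m: −αΔT+βΔS = −(1.8 × 10⁻⁴)(-1.1)+(7.4 × 10⁻⁴)(+1.61) = 1.4 × 10⁻³ → stable
  38–141 m: −αΔT+βΔS = −(1.8 × 10⁻⁴)(-2.3)+(7.4 × 10⁻⁴)(-2.28) = -1.3 × 10⁻³ → UNSTABLE
  141–155 m: −αΔT+βΔS = −(1.8 × 10⁻⁴)(+0.7)+(7.4 × 10⁻⁴)(+0.71) = 4.0 × 10⁻⁴ → stable
  155–257 m: −αΔT+βΔS = −(1.8 × 10⁻⁴)(-0.6)+(7.4 × 10⁻⁴)(+3.57) = 2.7 × 10⁻³ → stable
The 38–141 m interval has Δρ < 0: lighter water underlies denser water.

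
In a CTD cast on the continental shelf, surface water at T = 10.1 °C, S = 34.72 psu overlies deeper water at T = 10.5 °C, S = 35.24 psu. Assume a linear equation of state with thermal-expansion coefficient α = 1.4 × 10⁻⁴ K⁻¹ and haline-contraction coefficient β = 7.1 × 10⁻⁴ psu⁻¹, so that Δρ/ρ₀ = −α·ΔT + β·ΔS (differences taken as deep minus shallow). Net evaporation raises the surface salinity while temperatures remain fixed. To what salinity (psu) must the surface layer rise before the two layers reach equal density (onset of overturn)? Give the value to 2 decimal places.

35.16 psu

Neutral buoyancy requires −α(T_deep − T_surf) + β(S_deep − S_surf′) = 0.
S_surf′ = S_deep − (α/β)·ΔT = 35.24 − (1.4 × 10⁻⁴/7.1 × 10⁻⁴)·(+0.4) = 35.1611 psu.
Increase required: 35.1611 − 34.72 = 0.4411 psu.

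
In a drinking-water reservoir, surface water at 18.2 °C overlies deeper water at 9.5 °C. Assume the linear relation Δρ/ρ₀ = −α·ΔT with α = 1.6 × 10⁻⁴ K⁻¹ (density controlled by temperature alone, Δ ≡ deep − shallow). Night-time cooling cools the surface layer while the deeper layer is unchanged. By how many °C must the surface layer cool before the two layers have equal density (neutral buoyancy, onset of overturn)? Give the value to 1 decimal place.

8.7 °C

With temperature the only control, equal density requires T_surf′ = T_deep.
T_surf′ = 9.5 °C.
Cooling required: 18.2 − 9.5 = 8.7 °C.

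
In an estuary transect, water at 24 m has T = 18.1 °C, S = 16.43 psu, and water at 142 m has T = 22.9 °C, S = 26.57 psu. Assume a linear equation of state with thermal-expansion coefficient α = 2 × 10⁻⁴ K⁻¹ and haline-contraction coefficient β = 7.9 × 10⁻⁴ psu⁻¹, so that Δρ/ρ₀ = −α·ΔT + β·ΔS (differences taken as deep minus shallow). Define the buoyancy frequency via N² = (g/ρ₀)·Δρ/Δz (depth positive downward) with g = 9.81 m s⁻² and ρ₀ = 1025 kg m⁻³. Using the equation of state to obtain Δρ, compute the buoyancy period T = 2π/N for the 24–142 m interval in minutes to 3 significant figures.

ΔT = +4.8 K, ΔS = +10.14 psu (deep − shallow).
Δρ/ρ₀ = −αΔT + βΔS = -9.60 × 10⁻⁴ + 8.0106 × 10⁻³ = 7.0506 × 10⁻³, so Δρ ≈ 7.227 kg m⁻³.
N² = (g/ρ₀)·Δρ/Δz = g·(Δρ/ρ₀)/Δz = 9.81 × 7.0506 × 10⁻³ / 118 = 5.8616 × 10⁻⁴ s⁻².
N = √(5.8616 × 10⁻⁴) = 0.024211 rad s⁻¹ → T = 2π/N = 259.52 s = 4.3253 min ≈ 4.33 min.

4.33 min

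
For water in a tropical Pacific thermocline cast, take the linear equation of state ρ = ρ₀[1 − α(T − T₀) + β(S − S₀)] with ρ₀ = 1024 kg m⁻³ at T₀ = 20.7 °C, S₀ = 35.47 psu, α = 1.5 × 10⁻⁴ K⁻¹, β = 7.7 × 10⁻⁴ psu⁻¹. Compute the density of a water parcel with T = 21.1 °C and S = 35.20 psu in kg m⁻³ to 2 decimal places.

1023.73 kg m⁻³

T − T₀ = +0.4 K, S − S₀ = -0.27 psu.
Bracket = 1 − α·(+0.4) + β·(-0.27) = 1 + (-2.679 × 10⁻⁴) = 0.9997321.
ρ = 1024 × 0.9997321 = 1023.73 kg m⁻³.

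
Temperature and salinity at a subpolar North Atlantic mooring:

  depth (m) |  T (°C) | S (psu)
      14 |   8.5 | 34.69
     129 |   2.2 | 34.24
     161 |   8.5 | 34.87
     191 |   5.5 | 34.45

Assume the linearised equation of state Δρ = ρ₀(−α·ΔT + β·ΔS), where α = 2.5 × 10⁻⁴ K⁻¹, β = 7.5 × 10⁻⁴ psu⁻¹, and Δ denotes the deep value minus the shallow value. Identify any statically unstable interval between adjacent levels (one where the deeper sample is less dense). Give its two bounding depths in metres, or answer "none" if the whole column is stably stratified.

Evaluate Δρ/ρ₀ = −αΔT + βΔS across each adjacent pair:
  14–129 m: −αΔT+βΔS = −(2.5 × 10⁻⁴)(-6.3)+(7.5 × 10⁻⁴)(-0.45) = 1.2 × 10⁻³ → stable
  129–161 m: −αΔT+βΔS = −(2.5 × 10⁻⁴)(+6.3)+(7.5 × 10⁻⁴)(+0.63) = -1.1 × 10⁻³ → UNSTABLE
  161–191 m: −αΔT+βΔS = −(2.5 × 10⁻⁴)(-3.0)+(7.5 × 10⁻⁴)(-0.42) = 4.4 × 10⁻⁴ → stable
The 129–161 m interval has Δρ < 0: lighter water underlies denser water.

129–161 m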